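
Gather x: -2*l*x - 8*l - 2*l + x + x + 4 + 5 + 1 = -10*l + x*(2 - 2*l) + 10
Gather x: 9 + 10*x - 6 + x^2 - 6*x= x^2 + 4*x + 3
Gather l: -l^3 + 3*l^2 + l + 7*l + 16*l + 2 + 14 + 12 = -l^3 + 3*l^2 + 24*l + 28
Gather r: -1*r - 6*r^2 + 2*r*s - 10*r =-6*r^2 + r*(2*s - 11)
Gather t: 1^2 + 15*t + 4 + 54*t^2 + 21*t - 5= 54*t^2 + 36*t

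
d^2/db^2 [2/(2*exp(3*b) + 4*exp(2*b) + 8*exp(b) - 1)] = 4*(4*(3*exp(2*b) + 4*exp(b) + 4)^2*exp(b) - (9*exp(2*b) + 8*exp(b) + 4)*(2*exp(3*b) + 4*exp(2*b) + 8*exp(b) - 1))*exp(b)/(2*exp(3*b) + 4*exp(2*b) + 8*exp(b) - 1)^3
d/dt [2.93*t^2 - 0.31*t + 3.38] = 5.86*t - 0.31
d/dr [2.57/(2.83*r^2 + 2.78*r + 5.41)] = (-14.5462*r - 7.1446)/(2.83*r^2 + 2.78*r + 5.41)^2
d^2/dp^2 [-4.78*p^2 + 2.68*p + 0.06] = -9.56000000000000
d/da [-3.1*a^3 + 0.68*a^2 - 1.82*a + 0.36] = -9.3*a^2 + 1.36*a - 1.82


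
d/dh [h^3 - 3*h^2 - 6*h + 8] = 3*h^2 - 6*h - 6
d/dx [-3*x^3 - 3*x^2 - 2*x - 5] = -9*x^2 - 6*x - 2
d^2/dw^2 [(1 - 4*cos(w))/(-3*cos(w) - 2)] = 11*(3*cos(w)^2 - 2*cos(w) - 6)/(3*cos(w) + 2)^3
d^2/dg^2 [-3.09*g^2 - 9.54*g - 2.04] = -6.18000000000000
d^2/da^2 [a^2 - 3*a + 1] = 2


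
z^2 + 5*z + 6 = (z + 2)*(z + 3)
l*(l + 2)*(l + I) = l^3 + 2*l^2 + I*l^2 + 2*I*l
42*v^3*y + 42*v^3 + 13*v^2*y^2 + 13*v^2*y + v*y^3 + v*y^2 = (6*v + y)*(7*v + y)*(v*y + v)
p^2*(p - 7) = p^3 - 7*p^2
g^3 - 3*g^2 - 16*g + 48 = (g - 4)*(g - 3)*(g + 4)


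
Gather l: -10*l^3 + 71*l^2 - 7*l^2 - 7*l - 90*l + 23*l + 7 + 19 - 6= -10*l^3 + 64*l^2 - 74*l + 20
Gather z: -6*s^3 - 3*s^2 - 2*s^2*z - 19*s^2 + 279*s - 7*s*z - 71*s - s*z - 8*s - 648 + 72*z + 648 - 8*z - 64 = -6*s^3 - 22*s^2 + 200*s + z*(-2*s^2 - 8*s + 64) - 64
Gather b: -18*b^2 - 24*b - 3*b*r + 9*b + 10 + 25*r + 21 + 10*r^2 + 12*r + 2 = -18*b^2 + b*(-3*r - 15) + 10*r^2 + 37*r + 33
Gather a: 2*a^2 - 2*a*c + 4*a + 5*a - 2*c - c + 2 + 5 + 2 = 2*a^2 + a*(9 - 2*c) - 3*c + 9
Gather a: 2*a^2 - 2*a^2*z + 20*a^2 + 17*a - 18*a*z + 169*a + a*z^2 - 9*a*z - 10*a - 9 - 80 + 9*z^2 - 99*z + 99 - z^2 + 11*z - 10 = a^2*(22 - 2*z) + a*(z^2 - 27*z + 176) + 8*z^2 - 88*z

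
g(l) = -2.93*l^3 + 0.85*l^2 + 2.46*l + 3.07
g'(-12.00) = -1283.70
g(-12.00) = 5158.99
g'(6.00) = -303.78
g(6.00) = -584.45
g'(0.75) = -1.21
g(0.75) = 4.16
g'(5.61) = -264.64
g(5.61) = -473.69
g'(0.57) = 0.57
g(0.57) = 4.21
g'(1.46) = -13.79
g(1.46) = -0.65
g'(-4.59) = -190.53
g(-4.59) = 293.03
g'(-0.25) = 1.49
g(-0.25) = 2.55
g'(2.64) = -54.31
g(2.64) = -38.42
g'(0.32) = 2.10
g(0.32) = 3.85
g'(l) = -8.79*l^2 + 1.7*l + 2.46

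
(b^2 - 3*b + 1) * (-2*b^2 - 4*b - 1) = -2*b^4 + 2*b^3 + 9*b^2 - b - 1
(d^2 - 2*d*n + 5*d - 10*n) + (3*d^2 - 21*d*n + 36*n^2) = 4*d^2 - 23*d*n + 5*d + 36*n^2 - 10*n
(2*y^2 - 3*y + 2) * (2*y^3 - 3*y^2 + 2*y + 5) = 4*y^5 - 12*y^4 + 17*y^3 - 2*y^2 - 11*y + 10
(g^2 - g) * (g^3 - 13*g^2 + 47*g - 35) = g^5 - 14*g^4 + 60*g^3 - 82*g^2 + 35*g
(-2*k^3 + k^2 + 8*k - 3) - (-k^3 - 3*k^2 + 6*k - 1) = -k^3 + 4*k^2 + 2*k - 2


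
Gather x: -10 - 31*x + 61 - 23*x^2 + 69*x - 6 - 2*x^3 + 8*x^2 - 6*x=-2*x^3 - 15*x^2 + 32*x + 45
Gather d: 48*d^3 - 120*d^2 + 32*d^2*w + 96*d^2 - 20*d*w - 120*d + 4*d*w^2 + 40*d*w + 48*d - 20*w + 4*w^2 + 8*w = 48*d^3 + d^2*(32*w - 24) + d*(4*w^2 + 20*w - 72) + 4*w^2 - 12*w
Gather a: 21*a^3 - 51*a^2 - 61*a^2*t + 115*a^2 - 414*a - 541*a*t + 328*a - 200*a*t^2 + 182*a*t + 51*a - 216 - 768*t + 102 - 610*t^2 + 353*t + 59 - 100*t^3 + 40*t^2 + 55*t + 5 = 21*a^3 + a^2*(64 - 61*t) + a*(-200*t^2 - 359*t - 35) - 100*t^3 - 570*t^2 - 360*t - 50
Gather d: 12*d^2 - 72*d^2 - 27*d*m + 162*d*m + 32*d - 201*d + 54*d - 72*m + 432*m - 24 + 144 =-60*d^2 + d*(135*m - 115) + 360*m + 120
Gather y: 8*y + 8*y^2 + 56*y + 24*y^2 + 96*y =32*y^2 + 160*y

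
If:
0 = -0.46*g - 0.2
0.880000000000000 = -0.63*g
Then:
No Solution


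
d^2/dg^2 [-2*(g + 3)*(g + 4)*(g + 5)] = -12*g - 48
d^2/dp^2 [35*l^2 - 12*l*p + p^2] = 2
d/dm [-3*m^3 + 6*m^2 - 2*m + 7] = -9*m^2 + 12*m - 2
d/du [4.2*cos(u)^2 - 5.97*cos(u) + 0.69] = (5.97 - 8.4*cos(u))*sin(u)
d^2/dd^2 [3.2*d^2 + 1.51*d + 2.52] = 6.40000000000000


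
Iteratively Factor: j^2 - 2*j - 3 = (j + 1)*(j - 3)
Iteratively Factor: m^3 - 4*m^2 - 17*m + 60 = (m - 3)*(m^2 - m - 20) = (m - 5)*(m - 3)*(m + 4)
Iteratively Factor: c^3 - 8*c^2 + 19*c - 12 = (c - 3)*(c^2 - 5*c + 4) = (c - 3)*(c - 1)*(c - 4)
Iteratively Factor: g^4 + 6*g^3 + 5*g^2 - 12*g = (g)*(g^3 + 6*g^2 + 5*g - 12) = g*(g - 1)*(g^2 + 7*g + 12) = g*(g - 1)*(g + 4)*(g + 3)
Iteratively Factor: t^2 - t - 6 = (t + 2)*(t - 3)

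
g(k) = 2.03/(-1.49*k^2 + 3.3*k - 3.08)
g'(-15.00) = -0.00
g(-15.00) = -0.01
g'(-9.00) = -0.00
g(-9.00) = -0.01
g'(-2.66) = -0.05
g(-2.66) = -0.09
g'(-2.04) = -0.07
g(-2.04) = -0.13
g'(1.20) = 0.35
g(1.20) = -1.60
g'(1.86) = 1.04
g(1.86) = -0.97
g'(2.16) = 0.76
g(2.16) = -0.70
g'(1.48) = 1.06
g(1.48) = -1.39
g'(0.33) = -1.01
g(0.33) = -0.94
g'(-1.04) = -0.20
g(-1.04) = -0.25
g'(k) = 2.03*(2.98*k - 3.3)/(-1.49*k^2 + 3.3*k - 3.08)^2 = (6.0494*k - 6.699)/(1.49*k^2 - 3.3*k + 3.08)^2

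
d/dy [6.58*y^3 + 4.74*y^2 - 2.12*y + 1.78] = 19.74*y^2 + 9.48*y - 2.12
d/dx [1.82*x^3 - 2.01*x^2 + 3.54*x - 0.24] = 5.46*x^2 - 4.02*x + 3.54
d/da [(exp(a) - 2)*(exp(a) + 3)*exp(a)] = (3*exp(2*a) + 2*exp(a) - 6)*exp(a)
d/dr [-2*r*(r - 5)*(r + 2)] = -6*r^2 + 12*r + 20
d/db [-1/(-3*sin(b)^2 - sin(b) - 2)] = -(6*sin(b) + 1)*cos(b)/(3*sin(b)^2 + sin(b) + 2)^2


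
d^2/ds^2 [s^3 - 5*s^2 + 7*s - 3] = 6*s - 10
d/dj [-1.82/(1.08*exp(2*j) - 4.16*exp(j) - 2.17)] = (3.9312*exp(j) - 7.5712)*exp(j)/(-1.08*exp(2*j) + 4.16*exp(j) + 2.17)^2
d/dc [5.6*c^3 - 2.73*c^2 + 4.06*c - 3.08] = 16.8*c^2 - 5.46*c + 4.06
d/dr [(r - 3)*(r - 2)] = 2*r - 5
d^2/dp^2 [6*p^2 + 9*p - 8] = 12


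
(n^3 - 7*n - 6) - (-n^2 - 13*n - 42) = n^3 + n^2 + 6*n + 36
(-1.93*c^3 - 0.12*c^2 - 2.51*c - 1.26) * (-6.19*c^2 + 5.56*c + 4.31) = 11.9467*c^5 - 9.988*c^4 + 6.5514*c^3 - 6.6734*c^2 - 17.8237*c - 5.4306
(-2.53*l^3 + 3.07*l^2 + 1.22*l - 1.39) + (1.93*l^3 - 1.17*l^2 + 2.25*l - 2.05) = -0.6*l^3 + 1.9*l^2 + 3.47*l - 3.44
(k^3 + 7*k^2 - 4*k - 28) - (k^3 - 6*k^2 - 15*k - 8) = 13*k^2 + 11*k - 20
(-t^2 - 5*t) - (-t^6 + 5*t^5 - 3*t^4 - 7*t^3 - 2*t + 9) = t^6 - 5*t^5 + 3*t^4 + 7*t^3 - t^2 - 3*t - 9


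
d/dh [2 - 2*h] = -2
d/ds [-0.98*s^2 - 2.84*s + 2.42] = -1.96*s - 2.84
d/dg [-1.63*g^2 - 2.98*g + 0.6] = -3.26*g - 2.98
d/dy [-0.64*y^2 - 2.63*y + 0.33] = -1.28*y - 2.63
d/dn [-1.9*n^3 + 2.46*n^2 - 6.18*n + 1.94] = -5.7*n^2 + 4.92*n - 6.18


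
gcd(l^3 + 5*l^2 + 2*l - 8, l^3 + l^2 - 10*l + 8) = l^2 + 3*l - 4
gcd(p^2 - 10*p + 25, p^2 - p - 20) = p - 5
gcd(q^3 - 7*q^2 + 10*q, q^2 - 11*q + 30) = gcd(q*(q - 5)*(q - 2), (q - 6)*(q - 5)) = q - 5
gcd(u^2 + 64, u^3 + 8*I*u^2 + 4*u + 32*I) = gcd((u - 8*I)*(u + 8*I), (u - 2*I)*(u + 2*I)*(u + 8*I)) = u + 8*I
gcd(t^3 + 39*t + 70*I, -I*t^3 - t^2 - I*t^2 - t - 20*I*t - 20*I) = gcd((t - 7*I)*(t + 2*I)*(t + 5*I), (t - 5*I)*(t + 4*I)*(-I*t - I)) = 1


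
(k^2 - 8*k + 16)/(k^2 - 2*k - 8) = (k - 4)/(k + 2)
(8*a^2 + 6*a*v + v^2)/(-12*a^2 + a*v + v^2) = (2*a + v)/(-3*a + v)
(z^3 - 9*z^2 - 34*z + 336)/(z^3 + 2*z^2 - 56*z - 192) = (z - 7)/(z + 4)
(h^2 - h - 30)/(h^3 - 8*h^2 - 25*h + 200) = (h - 6)/(h^2 - 13*h + 40)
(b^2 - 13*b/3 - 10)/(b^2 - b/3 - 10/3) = (b - 6)/(b - 2)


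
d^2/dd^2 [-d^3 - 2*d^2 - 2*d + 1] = -6*d - 4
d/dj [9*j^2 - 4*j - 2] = 18*j - 4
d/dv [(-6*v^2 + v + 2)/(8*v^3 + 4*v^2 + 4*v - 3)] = (48*v^4 - 16*v^3 - 76*v^2 + 20*v - 11)/(64*v^6 + 64*v^5 + 80*v^4 - 16*v^3 - 8*v^2 - 24*v + 9)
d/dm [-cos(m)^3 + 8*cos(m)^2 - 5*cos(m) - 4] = (3*cos(m)^2 - 16*cos(m) + 5)*sin(m)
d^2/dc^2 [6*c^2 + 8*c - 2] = 12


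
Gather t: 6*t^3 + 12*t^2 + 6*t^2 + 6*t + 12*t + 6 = 6*t^3 + 18*t^2 + 18*t + 6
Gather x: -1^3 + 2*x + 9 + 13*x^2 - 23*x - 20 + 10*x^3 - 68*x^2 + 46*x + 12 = 10*x^3 - 55*x^2 + 25*x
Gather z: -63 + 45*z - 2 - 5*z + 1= 40*z - 64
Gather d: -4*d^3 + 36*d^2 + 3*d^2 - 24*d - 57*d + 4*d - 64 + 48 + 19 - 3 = -4*d^3 + 39*d^2 - 77*d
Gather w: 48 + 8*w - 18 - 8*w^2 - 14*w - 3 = -8*w^2 - 6*w + 27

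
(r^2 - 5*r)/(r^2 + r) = (r - 5)/(r + 1)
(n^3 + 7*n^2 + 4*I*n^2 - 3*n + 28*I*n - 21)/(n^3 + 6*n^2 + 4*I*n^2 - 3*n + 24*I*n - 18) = (n + 7)/(n + 6)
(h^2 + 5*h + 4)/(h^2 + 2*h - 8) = (h + 1)/(h - 2)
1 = 1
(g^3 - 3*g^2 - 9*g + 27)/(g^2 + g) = (g^3 - 3*g^2 - 9*g + 27)/(g*(g + 1))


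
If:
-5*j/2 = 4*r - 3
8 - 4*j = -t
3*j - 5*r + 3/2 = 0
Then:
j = 18/49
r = 51/98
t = -320/49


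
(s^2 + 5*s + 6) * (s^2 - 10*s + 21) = s^4 - 5*s^3 - 23*s^2 + 45*s + 126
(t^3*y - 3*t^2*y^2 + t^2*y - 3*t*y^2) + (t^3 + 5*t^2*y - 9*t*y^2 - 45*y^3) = t^3*y + t^3 - 3*t^2*y^2 + 6*t^2*y - 12*t*y^2 - 45*y^3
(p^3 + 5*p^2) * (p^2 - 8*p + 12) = p^5 - 3*p^4 - 28*p^3 + 60*p^2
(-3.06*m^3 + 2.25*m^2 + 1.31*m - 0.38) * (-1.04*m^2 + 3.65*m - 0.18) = 3.1824*m^5 - 13.509*m^4 + 7.4009*m^3 + 4.7717*m^2 - 1.6228*m + 0.0684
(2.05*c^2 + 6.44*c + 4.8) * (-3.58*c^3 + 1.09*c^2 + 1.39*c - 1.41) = -7.339*c^5 - 20.8207*c^4 - 7.3149*c^3 + 11.2931*c^2 - 2.4084*c - 6.768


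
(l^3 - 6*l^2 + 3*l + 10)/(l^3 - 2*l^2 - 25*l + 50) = (l + 1)/(l + 5)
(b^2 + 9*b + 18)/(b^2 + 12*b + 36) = (b + 3)/(b + 6)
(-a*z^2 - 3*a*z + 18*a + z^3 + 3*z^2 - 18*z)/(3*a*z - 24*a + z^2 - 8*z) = (-a*z^2 - 3*a*z + 18*a + z^3 + 3*z^2 - 18*z)/(3*a*z - 24*a + z^2 - 8*z)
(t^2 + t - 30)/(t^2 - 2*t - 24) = (-t^2 - t + 30)/(-t^2 + 2*t + 24)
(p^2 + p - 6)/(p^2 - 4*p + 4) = (p + 3)/(p - 2)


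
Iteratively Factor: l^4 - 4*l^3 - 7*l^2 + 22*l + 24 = (l - 4)*(l^3 - 7*l - 6) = (l - 4)*(l + 2)*(l^2 - 2*l - 3) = (l - 4)*(l - 3)*(l + 2)*(l + 1)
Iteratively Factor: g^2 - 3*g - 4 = (g + 1)*(g - 4)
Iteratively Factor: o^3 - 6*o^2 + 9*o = (o)*(o^2 - 6*o + 9) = o*(o - 3)*(o - 3)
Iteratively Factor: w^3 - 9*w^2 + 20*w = (w - 4)*(w^2 - 5*w) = w*(w - 4)*(w - 5)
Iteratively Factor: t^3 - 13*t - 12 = (t - 4)*(t^2 + 4*t + 3) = (t - 4)*(t + 3)*(t + 1)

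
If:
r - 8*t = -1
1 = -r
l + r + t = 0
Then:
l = 1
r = -1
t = 0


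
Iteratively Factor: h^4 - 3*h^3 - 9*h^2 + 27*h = (h - 3)*(h^3 - 9*h) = (h - 3)*(h + 3)*(h^2 - 3*h) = h*(h - 3)*(h + 3)*(h - 3)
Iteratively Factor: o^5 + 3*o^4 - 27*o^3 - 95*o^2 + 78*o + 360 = (o + 3)*(o^4 - 27*o^2 - 14*o + 120) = (o + 3)*(o + 4)*(o^3 - 4*o^2 - 11*o + 30) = (o - 2)*(o + 3)*(o + 4)*(o^2 - 2*o - 15) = (o - 2)*(o + 3)^2*(o + 4)*(o - 5)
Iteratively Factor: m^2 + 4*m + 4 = (m + 2)*(m + 2)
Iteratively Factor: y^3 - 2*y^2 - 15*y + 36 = (y - 3)*(y^2 + y - 12) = (y - 3)*(y + 4)*(y - 3)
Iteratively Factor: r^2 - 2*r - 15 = (r + 3)*(r - 5)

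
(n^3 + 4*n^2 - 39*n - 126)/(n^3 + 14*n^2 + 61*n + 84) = (n - 6)/(n + 4)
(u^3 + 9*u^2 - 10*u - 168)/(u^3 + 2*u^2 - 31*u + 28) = (u + 6)/(u - 1)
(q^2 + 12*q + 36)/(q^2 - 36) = (q + 6)/(q - 6)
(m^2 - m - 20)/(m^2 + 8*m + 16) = (m - 5)/(m + 4)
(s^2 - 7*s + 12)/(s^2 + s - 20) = (s - 3)/(s + 5)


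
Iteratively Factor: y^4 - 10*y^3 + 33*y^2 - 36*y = (y - 4)*(y^3 - 6*y^2 + 9*y) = (y - 4)*(y - 3)*(y^2 - 3*y) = (y - 4)*(y - 3)^2*(y)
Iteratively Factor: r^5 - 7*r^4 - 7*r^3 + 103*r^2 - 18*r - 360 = (r - 5)*(r^4 - 2*r^3 - 17*r^2 + 18*r + 72) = (r - 5)*(r - 4)*(r^3 + 2*r^2 - 9*r - 18) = (r - 5)*(r - 4)*(r + 3)*(r^2 - r - 6) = (r - 5)*(r - 4)*(r + 2)*(r + 3)*(r - 3)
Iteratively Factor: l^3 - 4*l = (l)*(l^2 - 4) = l*(l - 2)*(l + 2)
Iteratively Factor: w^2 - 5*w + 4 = (w - 4)*(w - 1)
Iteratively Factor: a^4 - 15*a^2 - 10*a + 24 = (a - 4)*(a^3 + 4*a^2 + a - 6) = (a - 4)*(a + 3)*(a^2 + a - 2) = (a - 4)*(a + 2)*(a + 3)*(a - 1)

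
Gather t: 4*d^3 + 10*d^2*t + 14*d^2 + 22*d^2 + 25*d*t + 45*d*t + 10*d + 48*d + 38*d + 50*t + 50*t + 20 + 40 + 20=4*d^3 + 36*d^2 + 96*d + t*(10*d^2 + 70*d + 100) + 80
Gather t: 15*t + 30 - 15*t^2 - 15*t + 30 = 60 - 15*t^2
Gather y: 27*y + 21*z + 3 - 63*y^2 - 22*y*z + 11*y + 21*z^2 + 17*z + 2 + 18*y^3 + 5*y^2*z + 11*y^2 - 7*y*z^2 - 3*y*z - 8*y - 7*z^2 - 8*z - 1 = 18*y^3 + y^2*(5*z - 52) + y*(-7*z^2 - 25*z + 30) + 14*z^2 + 30*z + 4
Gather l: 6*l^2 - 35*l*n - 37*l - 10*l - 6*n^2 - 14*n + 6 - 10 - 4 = 6*l^2 + l*(-35*n - 47) - 6*n^2 - 14*n - 8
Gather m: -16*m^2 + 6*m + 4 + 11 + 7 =-16*m^2 + 6*m + 22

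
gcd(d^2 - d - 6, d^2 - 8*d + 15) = d - 3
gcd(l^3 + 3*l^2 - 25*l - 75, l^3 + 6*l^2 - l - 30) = l^2 + 8*l + 15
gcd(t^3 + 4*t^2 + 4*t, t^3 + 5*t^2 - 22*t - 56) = t + 2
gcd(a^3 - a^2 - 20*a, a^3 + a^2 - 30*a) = a^2 - 5*a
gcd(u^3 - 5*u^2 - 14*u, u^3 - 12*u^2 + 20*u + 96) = u + 2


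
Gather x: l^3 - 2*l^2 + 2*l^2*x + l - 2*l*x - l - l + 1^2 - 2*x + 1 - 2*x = l^3 - 2*l^2 - l + x*(2*l^2 - 2*l - 4) + 2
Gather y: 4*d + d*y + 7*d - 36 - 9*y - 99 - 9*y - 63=11*d + y*(d - 18) - 198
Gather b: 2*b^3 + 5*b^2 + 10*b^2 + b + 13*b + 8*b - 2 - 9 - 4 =2*b^3 + 15*b^2 + 22*b - 15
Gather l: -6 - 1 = -7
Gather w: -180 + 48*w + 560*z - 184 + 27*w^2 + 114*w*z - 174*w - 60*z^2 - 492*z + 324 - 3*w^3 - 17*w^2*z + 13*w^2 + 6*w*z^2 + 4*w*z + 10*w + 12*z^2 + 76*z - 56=-3*w^3 + w^2*(40 - 17*z) + w*(6*z^2 + 118*z - 116) - 48*z^2 + 144*z - 96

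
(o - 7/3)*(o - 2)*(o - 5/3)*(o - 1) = o^4 - 7*o^3 + 161*o^2/9 - 59*o/3 + 70/9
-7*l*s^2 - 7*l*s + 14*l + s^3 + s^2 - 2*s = (-7*l + s)*(s - 1)*(s + 2)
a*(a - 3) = a^2 - 3*a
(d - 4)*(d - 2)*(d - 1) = d^3 - 7*d^2 + 14*d - 8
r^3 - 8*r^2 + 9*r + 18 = (r - 6)*(r - 3)*(r + 1)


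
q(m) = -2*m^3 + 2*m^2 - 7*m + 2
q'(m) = -6*m^2 + 4*m - 7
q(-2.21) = 48.83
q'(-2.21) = -45.14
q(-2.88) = 86.52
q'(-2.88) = -68.29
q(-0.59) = 7.24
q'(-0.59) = -11.45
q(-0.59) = 7.24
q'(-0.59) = -11.45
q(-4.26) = 222.73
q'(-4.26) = -132.93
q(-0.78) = 9.63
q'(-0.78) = -13.77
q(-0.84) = 10.48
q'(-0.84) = -14.59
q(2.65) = -39.72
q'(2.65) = -38.54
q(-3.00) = 95.00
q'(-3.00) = -73.00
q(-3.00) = 95.00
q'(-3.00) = -73.00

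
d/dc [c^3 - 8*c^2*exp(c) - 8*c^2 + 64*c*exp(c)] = -8*c^2*exp(c) + 3*c^2 + 48*c*exp(c) - 16*c + 64*exp(c)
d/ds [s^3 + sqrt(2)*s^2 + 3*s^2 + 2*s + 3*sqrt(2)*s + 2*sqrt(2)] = 3*s^2 + 2*sqrt(2)*s + 6*s + 2 + 3*sqrt(2)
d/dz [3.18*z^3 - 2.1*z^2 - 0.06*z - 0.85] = 9.54*z^2 - 4.2*z - 0.06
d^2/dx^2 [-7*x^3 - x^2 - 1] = -42*x - 2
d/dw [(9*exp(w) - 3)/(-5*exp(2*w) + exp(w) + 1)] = 3*((3*exp(w) - 1)*(10*exp(w) - 1) - 15*exp(2*w) + 3*exp(w) + 3)*exp(w)/(-5*exp(2*w) + exp(w) + 1)^2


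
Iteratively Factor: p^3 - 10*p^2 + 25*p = (p)*(p^2 - 10*p + 25) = p*(p - 5)*(p - 5)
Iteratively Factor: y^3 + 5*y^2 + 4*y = (y + 1)*(y^2 + 4*y) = (y + 1)*(y + 4)*(y)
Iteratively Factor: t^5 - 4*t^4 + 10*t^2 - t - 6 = (t + 1)*(t^4 - 5*t^3 + 5*t^2 + 5*t - 6) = (t - 1)*(t + 1)*(t^3 - 4*t^2 + t + 6) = (t - 1)*(t + 1)^2*(t^2 - 5*t + 6) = (t - 2)*(t - 1)*(t + 1)^2*(t - 3)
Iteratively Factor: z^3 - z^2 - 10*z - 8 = (z + 1)*(z^2 - 2*z - 8) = (z + 1)*(z + 2)*(z - 4)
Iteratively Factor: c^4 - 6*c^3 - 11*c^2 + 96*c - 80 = (c - 5)*(c^3 - c^2 - 16*c + 16) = (c - 5)*(c - 1)*(c^2 - 16) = (c - 5)*(c - 1)*(c + 4)*(c - 4)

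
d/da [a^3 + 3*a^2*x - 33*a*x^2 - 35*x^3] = 3*a^2 + 6*a*x - 33*x^2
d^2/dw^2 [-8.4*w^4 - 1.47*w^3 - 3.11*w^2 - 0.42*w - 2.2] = -100.8*w^2 - 8.82*w - 6.22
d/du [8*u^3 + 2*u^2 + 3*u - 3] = 24*u^2 + 4*u + 3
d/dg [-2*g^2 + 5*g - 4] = 5 - 4*g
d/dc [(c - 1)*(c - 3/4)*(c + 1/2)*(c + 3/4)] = 4*c^3 - 3*c^2/2 - 17*c/8 + 9/32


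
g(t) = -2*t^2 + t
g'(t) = 1 - 4*t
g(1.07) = -1.22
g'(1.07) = -3.28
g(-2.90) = -19.72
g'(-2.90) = 12.60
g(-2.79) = -18.36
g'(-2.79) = 12.16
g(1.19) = -1.64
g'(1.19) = -3.76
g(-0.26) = -0.40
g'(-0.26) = 2.04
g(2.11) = -6.79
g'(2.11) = -7.44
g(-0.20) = -0.28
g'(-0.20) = 1.80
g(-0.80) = -2.08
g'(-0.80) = 4.20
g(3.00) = -15.00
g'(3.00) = -11.00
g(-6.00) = -78.00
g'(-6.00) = 25.00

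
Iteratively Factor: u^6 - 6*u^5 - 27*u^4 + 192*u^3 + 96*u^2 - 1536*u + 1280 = (u + 4)*(u^5 - 10*u^4 + 13*u^3 + 140*u^2 - 464*u + 320) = (u - 4)*(u + 4)*(u^4 - 6*u^3 - 11*u^2 + 96*u - 80) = (u - 4)*(u + 4)^2*(u^3 - 10*u^2 + 29*u - 20) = (u - 5)*(u - 4)*(u + 4)^2*(u^2 - 5*u + 4) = (u - 5)*(u - 4)*(u - 1)*(u + 4)^2*(u - 4)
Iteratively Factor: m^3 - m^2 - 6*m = (m)*(m^2 - m - 6) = m*(m - 3)*(m + 2)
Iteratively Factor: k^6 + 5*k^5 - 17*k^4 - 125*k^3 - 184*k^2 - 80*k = (k)*(k^5 + 5*k^4 - 17*k^3 - 125*k^2 - 184*k - 80) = k*(k + 1)*(k^4 + 4*k^3 - 21*k^2 - 104*k - 80) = k*(k + 1)*(k + 4)*(k^3 - 21*k - 20) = k*(k - 5)*(k + 1)*(k + 4)*(k^2 + 5*k + 4) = k*(k - 5)*(k + 1)^2*(k + 4)*(k + 4)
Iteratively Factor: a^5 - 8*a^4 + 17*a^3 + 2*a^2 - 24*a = (a + 1)*(a^4 - 9*a^3 + 26*a^2 - 24*a) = a*(a + 1)*(a^3 - 9*a^2 + 26*a - 24) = a*(a - 4)*(a + 1)*(a^2 - 5*a + 6) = a*(a - 4)*(a - 2)*(a + 1)*(a - 3)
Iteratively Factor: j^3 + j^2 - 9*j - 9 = (j + 1)*(j^2 - 9) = (j + 1)*(j + 3)*(j - 3)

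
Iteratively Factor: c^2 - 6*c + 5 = (c - 5)*(c - 1)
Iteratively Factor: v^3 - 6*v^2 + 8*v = (v - 2)*(v^2 - 4*v) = v*(v - 2)*(v - 4)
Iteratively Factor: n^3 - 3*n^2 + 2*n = (n)*(n^2 - 3*n + 2) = n*(n - 1)*(n - 2)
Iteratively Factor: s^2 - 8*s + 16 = (s - 4)*(s - 4)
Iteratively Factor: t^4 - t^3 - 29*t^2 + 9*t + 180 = (t + 4)*(t^3 - 5*t^2 - 9*t + 45) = (t - 5)*(t + 4)*(t^2 - 9) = (t - 5)*(t + 3)*(t + 4)*(t - 3)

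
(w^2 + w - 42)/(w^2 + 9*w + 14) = (w - 6)/(w + 2)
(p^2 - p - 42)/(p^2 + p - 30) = (p - 7)/(p - 5)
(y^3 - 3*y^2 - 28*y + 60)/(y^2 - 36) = (y^2 + 3*y - 10)/(y + 6)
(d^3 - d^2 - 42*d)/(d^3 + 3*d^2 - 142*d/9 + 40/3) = 9*d*(d - 7)/(9*d^2 - 27*d + 20)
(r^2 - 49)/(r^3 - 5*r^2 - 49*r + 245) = 1/(r - 5)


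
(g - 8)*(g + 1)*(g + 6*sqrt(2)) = g^3 - 7*g^2 + 6*sqrt(2)*g^2 - 42*sqrt(2)*g - 8*g - 48*sqrt(2)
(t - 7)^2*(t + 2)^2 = t^4 - 10*t^3 - 3*t^2 + 140*t + 196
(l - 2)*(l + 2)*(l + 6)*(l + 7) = l^4 + 13*l^3 + 38*l^2 - 52*l - 168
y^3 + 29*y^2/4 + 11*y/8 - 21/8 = (y - 1/2)*(y + 3/4)*(y + 7)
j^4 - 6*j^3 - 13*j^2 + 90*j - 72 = (j - 6)*(j - 3)*(j - 1)*(j + 4)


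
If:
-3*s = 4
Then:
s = -4/3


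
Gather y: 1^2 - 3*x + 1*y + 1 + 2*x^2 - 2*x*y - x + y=2*x^2 - 4*x + y*(2 - 2*x) + 2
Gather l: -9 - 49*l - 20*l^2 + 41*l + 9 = -20*l^2 - 8*l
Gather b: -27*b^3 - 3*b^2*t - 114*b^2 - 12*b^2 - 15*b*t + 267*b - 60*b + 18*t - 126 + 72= -27*b^3 + b^2*(-3*t - 126) + b*(207 - 15*t) + 18*t - 54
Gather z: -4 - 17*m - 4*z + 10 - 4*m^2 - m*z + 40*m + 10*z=-4*m^2 + 23*m + z*(6 - m) + 6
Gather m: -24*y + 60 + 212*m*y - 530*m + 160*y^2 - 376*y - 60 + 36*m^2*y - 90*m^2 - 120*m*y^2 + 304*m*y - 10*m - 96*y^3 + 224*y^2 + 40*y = m^2*(36*y - 90) + m*(-120*y^2 + 516*y - 540) - 96*y^3 + 384*y^2 - 360*y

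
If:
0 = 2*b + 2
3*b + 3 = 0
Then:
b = -1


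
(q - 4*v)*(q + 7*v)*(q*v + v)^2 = q^4*v^2 + 3*q^3*v^3 + 2*q^3*v^2 - 28*q^2*v^4 + 6*q^2*v^3 + q^2*v^2 - 56*q*v^4 + 3*q*v^3 - 28*v^4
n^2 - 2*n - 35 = (n - 7)*(n + 5)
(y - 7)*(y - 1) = y^2 - 8*y + 7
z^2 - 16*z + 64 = (z - 8)^2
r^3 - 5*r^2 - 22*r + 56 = (r - 7)*(r - 2)*(r + 4)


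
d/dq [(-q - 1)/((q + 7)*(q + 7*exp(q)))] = ((q + 1)*(q + 7)*(7*exp(q) + 1) + (q + 1)*(q + 7*exp(q)) - (q + 7)*(q + 7*exp(q)))/((q + 7)^2*(q + 7*exp(q))^2)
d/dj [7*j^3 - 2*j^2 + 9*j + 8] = 21*j^2 - 4*j + 9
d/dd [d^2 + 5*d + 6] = 2*d + 5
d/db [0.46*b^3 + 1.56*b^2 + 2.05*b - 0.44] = 1.38*b^2 + 3.12*b + 2.05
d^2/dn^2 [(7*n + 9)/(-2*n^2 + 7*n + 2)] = 2*((4*n - 7)^2*(7*n + 9) + (42*n - 31)*(-2*n^2 + 7*n + 2))/(-2*n^2 + 7*n + 2)^3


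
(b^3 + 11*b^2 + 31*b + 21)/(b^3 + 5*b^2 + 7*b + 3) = (b + 7)/(b + 1)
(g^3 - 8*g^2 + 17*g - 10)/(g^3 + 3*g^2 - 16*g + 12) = (g - 5)/(g + 6)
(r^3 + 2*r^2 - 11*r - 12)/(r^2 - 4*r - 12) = (-r^3 - 2*r^2 + 11*r + 12)/(-r^2 + 4*r + 12)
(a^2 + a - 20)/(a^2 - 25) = (a - 4)/(a - 5)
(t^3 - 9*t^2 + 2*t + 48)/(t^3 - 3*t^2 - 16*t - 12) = (t^2 - 11*t + 24)/(t^2 - 5*t - 6)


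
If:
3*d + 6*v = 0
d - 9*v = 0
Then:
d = 0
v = 0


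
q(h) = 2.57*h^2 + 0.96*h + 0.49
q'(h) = 5.14*h + 0.96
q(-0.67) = 1.00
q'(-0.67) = -2.48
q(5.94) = 96.87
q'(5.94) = 31.49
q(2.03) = 13.03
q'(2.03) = 11.39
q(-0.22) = 0.40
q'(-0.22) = -0.17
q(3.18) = 29.53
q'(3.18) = 17.31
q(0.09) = 0.60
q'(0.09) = 1.42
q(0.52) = 1.68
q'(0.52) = 3.63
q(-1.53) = 5.04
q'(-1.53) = -6.90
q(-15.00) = 564.34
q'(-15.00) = -76.14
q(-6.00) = 87.25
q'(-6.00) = -29.88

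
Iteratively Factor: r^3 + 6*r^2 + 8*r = (r + 2)*(r^2 + 4*r) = (r + 2)*(r + 4)*(r)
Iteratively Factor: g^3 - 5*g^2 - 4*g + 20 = (g - 5)*(g^2 - 4) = (g - 5)*(g + 2)*(g - 2)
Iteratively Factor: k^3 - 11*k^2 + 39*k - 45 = (k - 5)*(k^2 - 6*k + 9) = (k - 5)*(k - 3)*(k - 3)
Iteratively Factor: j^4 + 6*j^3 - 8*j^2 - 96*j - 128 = (j - 4)*(j^3 + 10*j^2 + 32*j + 32) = (j - 4)*(j + 2)*(j^2 + 8*j + 16) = (j - 4)*(j + 2)*(j + 4)*(j + 4)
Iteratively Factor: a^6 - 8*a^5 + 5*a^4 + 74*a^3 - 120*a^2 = (a + 3)*(a^5 - 11*a^4 + 38*a^3 - 40*a^2) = a*(a + 3)*(a^4 - 11*a^3 + 38*a^2 - 40*a) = a^2*(a + 3)*(a^3 - 11*a^2 + 38*a - 40) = a^2*(a - 2)*(a + 3)*(a^2 - 9*a + 20) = a^2*(a - 5)*(a - 2)*(a + 3)*(a - 4)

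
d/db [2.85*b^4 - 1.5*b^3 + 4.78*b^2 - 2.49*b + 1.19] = 11.4*b^3 - 4.5*b^2 + 9.56*b - 2.49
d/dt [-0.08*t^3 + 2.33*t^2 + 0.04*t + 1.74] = -0.24*t^2 + 4.66*t + 0.04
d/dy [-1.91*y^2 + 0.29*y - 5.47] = 0.29 - 3.82*y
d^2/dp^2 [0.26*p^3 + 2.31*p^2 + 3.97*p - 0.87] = 1.56*p + 4.62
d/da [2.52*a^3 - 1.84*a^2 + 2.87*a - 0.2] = 7.56*a^2 - 3.68*a + 2.87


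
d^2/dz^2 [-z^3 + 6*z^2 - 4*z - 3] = 12 - 6*z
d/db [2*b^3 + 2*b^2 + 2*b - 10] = 6*b^2 + 4*b + 2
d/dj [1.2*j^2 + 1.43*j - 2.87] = 2.4*j + 1.43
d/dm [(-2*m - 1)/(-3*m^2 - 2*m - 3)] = 2*(-3*m^2 - 3*m + 2)/(9*m^4 + 12*m^3 + 22*m^2 + 12*m + 9)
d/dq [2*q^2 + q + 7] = 4*q + 1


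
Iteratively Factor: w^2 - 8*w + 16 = (w - 4)*(w - 4)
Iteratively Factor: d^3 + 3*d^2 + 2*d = (d + 1)*(d^2 + 2*d) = d*(d + 1)*(d + 2)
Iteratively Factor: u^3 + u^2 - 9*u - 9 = (u + 1)*(u^2 - 9) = (u - 3)*(u + 1)*(u + 3)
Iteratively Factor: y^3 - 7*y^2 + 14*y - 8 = (y - 1)*(y^2 - 6*y + 8) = (y - 2)*(y - 1)*(y - 4)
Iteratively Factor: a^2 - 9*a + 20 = (a - 5)*(a - 4)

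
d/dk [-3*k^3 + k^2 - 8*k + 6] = -9*k^2 + 2*k - 8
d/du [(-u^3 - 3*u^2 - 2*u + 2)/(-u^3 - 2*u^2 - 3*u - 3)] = (-u^4 + 2*u^3 + 20*u^2 + 26*u + 12)/(u^6 + 4*u^5 + 10*u^4 + 18*u^3 + 21*u^2 + 18*u + 9)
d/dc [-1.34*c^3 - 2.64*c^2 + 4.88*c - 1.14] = -4.02*c^2 - 5.28*c + 4.88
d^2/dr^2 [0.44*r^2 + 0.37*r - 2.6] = 0.880000000000000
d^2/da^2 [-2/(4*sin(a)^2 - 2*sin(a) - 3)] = 4*(-32*sin(a)^4 + 12*sin(a)^3 + 22*sin(a)^2 - 21*sin(a) + 16)/(-4*sin(a)^2 + 2*sin(a) + 3)^3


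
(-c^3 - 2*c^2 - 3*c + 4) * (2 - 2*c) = 2*c^4 + 2*c^3 + 2*c^2 - 14*c + 8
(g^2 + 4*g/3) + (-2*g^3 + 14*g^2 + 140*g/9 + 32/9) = -2*g^3 + 15*g^2 + 152*g/9 + 32/9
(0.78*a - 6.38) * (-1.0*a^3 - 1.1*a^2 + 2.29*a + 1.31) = -0.78*a^4 + 5.522*a^3 + 8.8042*a^2 - 13.5884*a - 8.3578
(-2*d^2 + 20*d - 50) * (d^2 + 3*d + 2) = -2*d^4 + 14*d^3 + 6*d^2 - 110*d - 100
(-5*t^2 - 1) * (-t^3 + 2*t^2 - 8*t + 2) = 5*t^5 - 10*t^4 + 41*t^3 - 12*t^2 + 8*t - 2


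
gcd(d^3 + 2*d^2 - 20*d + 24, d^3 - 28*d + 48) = d^2 + 4*d - 12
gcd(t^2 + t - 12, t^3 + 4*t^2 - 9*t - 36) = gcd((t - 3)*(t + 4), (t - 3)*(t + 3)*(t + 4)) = t^2 + t - 12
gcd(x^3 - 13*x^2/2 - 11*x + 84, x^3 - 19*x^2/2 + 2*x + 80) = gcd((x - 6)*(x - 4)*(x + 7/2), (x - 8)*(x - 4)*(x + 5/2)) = x - 4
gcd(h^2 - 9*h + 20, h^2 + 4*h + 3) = 1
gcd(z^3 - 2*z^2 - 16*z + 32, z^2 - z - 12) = z - 4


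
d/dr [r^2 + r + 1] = 2*r + 1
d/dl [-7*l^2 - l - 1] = -14*l - 1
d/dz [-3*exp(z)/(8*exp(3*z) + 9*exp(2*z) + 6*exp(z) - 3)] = (48*exp(3*z) + 27*exp(2*z) + 9)*exp(z)/(64*exp(6*z) + 144*exp(5*z) + 177*exp(4*z) + 60*exp(3*z) - 18*exp(2*z) - 36*exp(z) + 9)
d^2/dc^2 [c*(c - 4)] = 2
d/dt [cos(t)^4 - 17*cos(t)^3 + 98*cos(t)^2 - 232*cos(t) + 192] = (-4*cos(t)^3 + 51*cos(t)^2 - 196*cos(t) + 232)*sin(t)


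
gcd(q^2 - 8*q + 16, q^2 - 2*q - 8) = q - 4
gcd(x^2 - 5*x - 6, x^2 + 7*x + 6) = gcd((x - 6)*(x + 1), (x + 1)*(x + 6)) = x + 1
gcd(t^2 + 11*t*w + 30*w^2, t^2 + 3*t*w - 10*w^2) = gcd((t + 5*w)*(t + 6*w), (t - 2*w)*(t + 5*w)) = t + 5*w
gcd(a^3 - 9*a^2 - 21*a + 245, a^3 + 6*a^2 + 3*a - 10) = a + 5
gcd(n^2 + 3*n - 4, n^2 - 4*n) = 1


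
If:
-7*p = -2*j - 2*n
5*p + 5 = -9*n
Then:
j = 73*p/18 + 5/9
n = -5*p/9 - 5/9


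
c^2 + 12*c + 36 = (c + 6)^2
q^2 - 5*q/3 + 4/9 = (q - 4/3)*(q - 1/3)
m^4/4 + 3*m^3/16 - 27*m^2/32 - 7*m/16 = m*(m/4 + 1/2)*(m - 7/4)*(m + 1/2)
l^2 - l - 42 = (l - 7)*(l + 6)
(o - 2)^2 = o^2 - 4*o + 4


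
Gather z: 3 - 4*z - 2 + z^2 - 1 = z^2 - 4*z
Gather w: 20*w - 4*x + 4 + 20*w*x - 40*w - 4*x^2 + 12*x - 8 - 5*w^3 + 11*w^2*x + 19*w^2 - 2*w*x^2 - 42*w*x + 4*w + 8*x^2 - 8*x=-5*w^3 + w^2*(11*x + 19) + w*(-2*x^2 - 22*x - 16) + 4*x^2 - 4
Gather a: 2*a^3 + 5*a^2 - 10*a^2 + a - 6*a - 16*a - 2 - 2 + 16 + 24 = 2*a^3 - 5*a^2 - 21*a + 36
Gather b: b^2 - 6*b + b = b^2 - 5*b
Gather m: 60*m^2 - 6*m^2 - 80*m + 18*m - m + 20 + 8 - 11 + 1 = 54*m^2 - 63*m + 18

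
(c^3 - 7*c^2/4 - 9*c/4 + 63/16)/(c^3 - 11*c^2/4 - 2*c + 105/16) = (2*c - 3)/(2*c - 5)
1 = 1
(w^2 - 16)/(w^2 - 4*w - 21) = (16 - w^2)/(-w^2 + 4*w + 21)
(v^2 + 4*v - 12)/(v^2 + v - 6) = (v + 6)/(v + 3)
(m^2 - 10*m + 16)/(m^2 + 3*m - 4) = (m^2 - 10*m + 16)/(m^2 + 3*m - 4)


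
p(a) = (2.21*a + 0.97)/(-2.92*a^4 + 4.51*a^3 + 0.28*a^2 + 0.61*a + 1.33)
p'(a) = (2.21*a + 0.97)*(11.68*a^3 - 13.53*a^2 - 0.56*a - 0.61)/(-2.92*a^4 + 4.51*a^3 + 0.28*a^2 + 0.61*a + 1.33)^2 + 2.21/(-2.92*a^4 + 4.51*a^3 + 0.28*a^2 + 0.61*a + 1.33)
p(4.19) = -0.02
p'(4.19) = 0.02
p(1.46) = 1.17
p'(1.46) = 2.60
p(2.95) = -0.08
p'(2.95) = 0.11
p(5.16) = -0.01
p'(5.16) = 0.01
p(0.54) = 0.98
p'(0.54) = -0.34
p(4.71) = -0.01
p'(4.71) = 0.01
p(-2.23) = 0.03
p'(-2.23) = 0.03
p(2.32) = -0.25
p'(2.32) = 0.66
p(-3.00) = 0.02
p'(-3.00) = 0.01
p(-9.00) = 0.00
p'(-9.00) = 0.00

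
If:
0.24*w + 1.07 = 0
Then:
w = -4.46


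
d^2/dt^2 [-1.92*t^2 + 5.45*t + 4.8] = -3.84000000000000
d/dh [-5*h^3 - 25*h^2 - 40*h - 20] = -15*h^2 - 50*h - 40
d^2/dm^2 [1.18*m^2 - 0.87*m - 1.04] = 2.36000000000000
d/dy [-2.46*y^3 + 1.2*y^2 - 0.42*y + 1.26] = -7.38*y^2 + 2.4*y - 0.42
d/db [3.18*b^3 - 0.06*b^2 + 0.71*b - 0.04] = 9.54*b^2 - 0.12*b + 0.71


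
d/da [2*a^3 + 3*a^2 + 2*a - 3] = 6*a^2 + 6*a + 2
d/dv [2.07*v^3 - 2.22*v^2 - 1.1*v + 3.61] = 6.21*v^2 - 4.44*v - 1.1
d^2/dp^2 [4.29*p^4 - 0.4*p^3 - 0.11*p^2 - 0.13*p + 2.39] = 51.48*p^2 - 2.4*p - 0.22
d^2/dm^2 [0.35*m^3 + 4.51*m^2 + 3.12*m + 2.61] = 2.1*m + 9.02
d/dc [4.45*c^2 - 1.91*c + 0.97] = 8.9*c - 1.91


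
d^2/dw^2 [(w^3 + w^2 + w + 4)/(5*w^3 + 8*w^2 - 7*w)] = 2*(-15*w^6 + 180*w^5 + 825*w^4 + 1484*w^3 + 348*w^2 - 672*w + 196)/(w^3*(125*w^6 + 600*w^5 + 435*w^4 - 1168*w^3 - 609*w^2 + 1176*w - 343))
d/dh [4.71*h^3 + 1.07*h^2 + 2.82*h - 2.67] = 14.13*h^2 + 2.14*h + 2.82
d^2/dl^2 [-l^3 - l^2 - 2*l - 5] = -6*l - 2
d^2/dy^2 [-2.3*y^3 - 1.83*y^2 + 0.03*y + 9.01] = -13.8*y - 3.66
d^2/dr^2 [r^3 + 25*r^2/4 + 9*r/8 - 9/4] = 6*r + 25/2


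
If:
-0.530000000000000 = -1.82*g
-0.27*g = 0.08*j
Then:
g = 0.29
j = -0.98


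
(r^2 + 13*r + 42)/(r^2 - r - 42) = (r + 7)/(r - 7)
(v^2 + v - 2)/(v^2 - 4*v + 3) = (v + 2)/(v - 3)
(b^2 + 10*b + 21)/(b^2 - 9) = (b + 7)/(b - 3)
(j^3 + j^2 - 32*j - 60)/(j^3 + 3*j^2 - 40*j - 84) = (j + 5)/(j + 7)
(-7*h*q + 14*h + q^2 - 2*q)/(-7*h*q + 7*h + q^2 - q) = (q - 2)/(q - 1)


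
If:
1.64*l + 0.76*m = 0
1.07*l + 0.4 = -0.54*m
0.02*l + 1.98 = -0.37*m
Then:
No Solution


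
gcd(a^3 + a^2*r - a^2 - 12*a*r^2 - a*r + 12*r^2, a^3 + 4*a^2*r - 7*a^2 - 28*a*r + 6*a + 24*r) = a^2 + 4*a*r - a - 4*r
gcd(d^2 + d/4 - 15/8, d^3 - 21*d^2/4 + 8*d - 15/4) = d - 5/4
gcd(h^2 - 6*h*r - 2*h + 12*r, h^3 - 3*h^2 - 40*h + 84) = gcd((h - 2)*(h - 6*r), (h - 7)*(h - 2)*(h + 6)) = h - 2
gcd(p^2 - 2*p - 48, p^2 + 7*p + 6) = p + 6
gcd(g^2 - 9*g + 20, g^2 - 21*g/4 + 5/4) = g - 5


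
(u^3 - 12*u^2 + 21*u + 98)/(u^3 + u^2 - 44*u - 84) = (u - 7)/(u + 6)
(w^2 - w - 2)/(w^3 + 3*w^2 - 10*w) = (w + 1)/(w*(w + 5))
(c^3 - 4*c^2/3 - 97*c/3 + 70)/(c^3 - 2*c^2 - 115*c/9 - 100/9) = 3*(3*c^2 + 11*c - 42)/(9*c^2 + 27*c + 20)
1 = 1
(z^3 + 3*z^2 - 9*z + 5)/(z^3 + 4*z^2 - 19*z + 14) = (z^2 + 4*z - 5)/(z^2 + 5*z - 14)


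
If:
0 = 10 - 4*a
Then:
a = 5/2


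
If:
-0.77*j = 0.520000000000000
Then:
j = -0.68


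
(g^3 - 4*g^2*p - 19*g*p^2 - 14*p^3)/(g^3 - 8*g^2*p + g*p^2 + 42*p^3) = (-g - p)/(-g + 3*p)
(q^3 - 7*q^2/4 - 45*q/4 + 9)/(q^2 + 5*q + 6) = (q^2 - 19*q/4 + 3)/(q + 2)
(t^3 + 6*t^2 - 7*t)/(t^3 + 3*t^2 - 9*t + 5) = t*(t + 7)/(t^2 + 4*t - 5)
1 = 1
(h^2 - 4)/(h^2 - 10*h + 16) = (h + 2)/(h - 8)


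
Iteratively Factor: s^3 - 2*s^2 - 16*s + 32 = (s - 2)*(s^2 - 16) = (s - 2)*(s + 4)*(s - 4)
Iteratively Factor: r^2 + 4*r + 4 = (r + 2)*(r + 2)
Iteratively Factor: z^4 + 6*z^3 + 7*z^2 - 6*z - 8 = (z + 1)*(z^3 + 5*z^2 + 2*z - 8) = (z - 1)*(z + 1)*(z^2 + 6*z + 8) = (z - 1)*(z + 1)*(z + 4)*(z + 2)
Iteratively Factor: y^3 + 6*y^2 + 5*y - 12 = (y - 1)*(y^2 + 7*y + 12) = (y - 1)*(y + 4)*(y + 3)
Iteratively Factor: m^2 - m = (m)*(m - 1)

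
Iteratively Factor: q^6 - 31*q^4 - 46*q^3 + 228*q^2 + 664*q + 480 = (q + 3)*(q^5 - 3*q^4 - 22*q^3 + 20*q^2 + 168*q + 160) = (q + 2)*(q + 3)*(q^4 - 5*q^3 - 12*q^2 + 44*q + 80) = (q + 2)^2*(q + 3)*(q^3 - 7*q^2 + 2*q + 40) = (q - 4)*(q + 2)^2*(q + 3)*(q^2 - 3*q - 10) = (q - 5)*(q - 4)*(q + 2)^2*(q + 3)*(q + 2)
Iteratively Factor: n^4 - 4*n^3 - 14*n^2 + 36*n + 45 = (n - 3)*(n^3 - n^2 - 17*n - 15) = (n - 3)*(n + 3)*(n^2 - 4*n - 5) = (n - 3)*(n + 1)*(n + 3)*(n - 5)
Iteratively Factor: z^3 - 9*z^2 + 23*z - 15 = (z - 1)*(z^2 - 8*z + 15) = (z - 3)*(z - 1)*(z - 5)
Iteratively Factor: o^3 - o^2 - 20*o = (o + 4)*(o^2 - 5*o) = o*(o + 4)*(o - 5)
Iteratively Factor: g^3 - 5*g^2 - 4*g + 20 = (g + 2)*(g^2 - 7*g + 10) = (g - 2)*(g + 2)*(g - 5)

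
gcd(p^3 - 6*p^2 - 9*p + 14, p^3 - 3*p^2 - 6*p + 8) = p^2 + p - 2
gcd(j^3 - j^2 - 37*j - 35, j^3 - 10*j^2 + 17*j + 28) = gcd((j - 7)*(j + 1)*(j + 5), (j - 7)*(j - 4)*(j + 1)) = j^2 - 6*j - 7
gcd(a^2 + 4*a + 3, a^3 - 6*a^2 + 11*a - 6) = 1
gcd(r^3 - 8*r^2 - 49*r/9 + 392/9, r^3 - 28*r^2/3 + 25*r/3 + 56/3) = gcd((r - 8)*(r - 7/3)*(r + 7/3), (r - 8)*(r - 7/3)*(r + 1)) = r^2 - 31*r/3 + 56/3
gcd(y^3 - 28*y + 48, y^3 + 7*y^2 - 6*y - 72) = y + 6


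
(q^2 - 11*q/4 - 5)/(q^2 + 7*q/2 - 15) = (4*q^2 - 11*q - 20)/(2*(2*q^2 + 7*q - 30))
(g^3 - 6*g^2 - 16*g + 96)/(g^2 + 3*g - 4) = (g^2 - 10*g + 24)/(g - 1)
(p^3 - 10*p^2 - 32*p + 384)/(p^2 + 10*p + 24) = (p^2 - 16*p + 64)/(p + 4)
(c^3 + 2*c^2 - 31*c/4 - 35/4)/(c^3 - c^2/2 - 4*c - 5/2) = (c + 7/2)/(c + 1)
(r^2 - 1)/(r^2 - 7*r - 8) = (r - 1)/(r - 8)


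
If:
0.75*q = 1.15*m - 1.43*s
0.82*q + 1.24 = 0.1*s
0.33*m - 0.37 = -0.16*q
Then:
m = 1.73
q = -1.26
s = 2.06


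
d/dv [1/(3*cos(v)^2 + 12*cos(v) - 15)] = 2*(cos(v) + 2)*sin(v)/(3*(cos(v)^2 + 4*cos(v) - 5)^2)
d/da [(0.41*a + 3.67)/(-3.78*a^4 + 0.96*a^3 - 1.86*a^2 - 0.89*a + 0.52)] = (4.6494*a^4 + 54.7032*a^3 - 9.807*a^2 + 13.6524*a + 3.4795)/(14.2884*a^8 - 7.2576*a^7 + 14.9832*a^6 + 3.1572*a^5 - 2.1804*a^4 + 4.3092*a^3 - 1.1423*a^2 - 0.9256*a + 0.2704)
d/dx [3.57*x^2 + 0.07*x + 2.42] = 7.14*x + 0.07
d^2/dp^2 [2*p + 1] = 0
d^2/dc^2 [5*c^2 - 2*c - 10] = 10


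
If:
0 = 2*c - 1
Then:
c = 1/2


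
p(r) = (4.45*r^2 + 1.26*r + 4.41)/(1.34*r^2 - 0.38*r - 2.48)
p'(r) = (0.38 - 2.68*r)*(4.45*r^2 + 1.26*r + 4.41)/(1.34*r^2 - 0.38*r - 2.48)^2 + (8.9*r + 1.26)/(1.34*r^2 - 0.38*r - 2.48)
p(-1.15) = -32.66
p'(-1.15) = 450.60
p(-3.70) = 3.51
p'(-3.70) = 0.26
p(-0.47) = -2.39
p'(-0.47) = 3.41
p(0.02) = -1.78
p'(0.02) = -0.34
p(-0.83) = -5.18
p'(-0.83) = 15.80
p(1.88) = 14.60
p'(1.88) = -32.44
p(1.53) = 222.19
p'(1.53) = -10765.40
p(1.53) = 222.19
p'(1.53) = -10765.40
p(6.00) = 3.96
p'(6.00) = -0.17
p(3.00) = 5.72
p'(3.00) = -1.87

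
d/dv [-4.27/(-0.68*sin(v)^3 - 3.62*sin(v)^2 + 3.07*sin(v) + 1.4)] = (-8.7108*sin(v)^2 - 30.9148*sin(v) + 13.1089)*cos(v)/(0.68*sin(v)^3 + 3.62*sin(v)^2 - 3.07*sin(v) - 1.4)^2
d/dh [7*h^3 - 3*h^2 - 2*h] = 21*h^2 - 6*h - 2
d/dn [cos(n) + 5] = -sin(n)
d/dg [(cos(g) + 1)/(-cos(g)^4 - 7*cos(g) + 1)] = (-(cos(g) + 1)*(4*cos(g)^3 + 7) + cos(g)^4 + 7*cos(g) - 1)*sin(g)/(cos(g)^4 + 7*cos(g) - 1)^2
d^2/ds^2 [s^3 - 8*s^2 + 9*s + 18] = 6*s - 16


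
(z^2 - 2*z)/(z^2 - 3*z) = (z - 2)/(z - 3)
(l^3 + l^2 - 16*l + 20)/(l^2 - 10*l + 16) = (l^2 + 3*l - 10)/(l - 8)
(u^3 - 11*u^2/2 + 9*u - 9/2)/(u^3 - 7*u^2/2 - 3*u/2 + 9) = (2*u^2 - 5*u + 3)/(2*u^2 - u - 6)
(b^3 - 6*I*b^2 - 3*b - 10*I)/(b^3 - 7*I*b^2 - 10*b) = (b + I)/b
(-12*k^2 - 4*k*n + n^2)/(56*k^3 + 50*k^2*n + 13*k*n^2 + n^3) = (-6*k + n)/(28*k^2 + 11*k*n + n^2)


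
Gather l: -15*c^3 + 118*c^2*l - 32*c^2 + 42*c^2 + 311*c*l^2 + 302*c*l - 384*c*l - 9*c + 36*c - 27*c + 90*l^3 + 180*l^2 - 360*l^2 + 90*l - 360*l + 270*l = -15*c^3 + 10*c^2 + 90*l^3 + l^2*(311*c - 180) + l*(118*c^2 - 82*c)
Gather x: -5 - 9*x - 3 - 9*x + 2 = -18*x - 6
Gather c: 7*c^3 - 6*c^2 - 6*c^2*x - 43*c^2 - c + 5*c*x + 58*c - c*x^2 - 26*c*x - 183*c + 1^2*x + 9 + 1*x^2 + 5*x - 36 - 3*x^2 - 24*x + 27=7*c^3 + c^2*(-6*x - 49) + c*(-x^2 - 21*x - 126) - 2*x^2 - 18*x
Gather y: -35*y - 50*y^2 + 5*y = -50*y^2 - 30*y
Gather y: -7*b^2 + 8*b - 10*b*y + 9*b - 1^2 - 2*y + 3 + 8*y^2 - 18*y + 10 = -7*b^2 + 17*b + 8*y^2 + y*(-10*b - 20) + 12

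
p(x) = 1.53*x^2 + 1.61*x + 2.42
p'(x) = 3.06*x + 1.61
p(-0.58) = 2.00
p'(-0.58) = -0.16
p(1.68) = 9.44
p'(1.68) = 6.75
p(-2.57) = 8.39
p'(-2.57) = -6.25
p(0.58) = 3.87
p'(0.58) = 3.38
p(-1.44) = 3.27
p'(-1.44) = -2.80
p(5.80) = 63.23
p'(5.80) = 19.36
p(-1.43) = 3.25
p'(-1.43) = -2.77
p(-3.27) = 13.52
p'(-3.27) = -8.40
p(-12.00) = 203.42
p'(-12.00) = -35.11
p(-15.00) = 322.52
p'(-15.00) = -44.29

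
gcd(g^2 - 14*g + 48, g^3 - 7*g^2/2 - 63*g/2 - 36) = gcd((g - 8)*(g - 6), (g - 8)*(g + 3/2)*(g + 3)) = g - 8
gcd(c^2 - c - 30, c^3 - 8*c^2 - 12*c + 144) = c - 6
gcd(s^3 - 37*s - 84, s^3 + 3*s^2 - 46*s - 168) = s^2 - 3*s - 28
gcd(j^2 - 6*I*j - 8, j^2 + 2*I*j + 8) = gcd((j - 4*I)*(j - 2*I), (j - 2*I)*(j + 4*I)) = j - 2*I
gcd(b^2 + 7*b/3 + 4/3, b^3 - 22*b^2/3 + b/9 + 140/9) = b + 4/3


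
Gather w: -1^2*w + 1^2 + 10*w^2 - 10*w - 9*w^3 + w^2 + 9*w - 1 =-9*w^3 + 11*w^2 - 2*w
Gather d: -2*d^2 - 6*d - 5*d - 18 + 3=-2*d^2 - 11*d - 15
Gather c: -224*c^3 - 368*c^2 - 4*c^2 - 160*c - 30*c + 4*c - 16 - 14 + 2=-224*c^3 - 372*c^2 - 186*c - 28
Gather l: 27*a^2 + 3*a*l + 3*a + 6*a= 27*a^2 + 3*a*l + 9*a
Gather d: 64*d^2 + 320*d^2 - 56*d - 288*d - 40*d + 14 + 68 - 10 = 384*d^2 - 384*d + 72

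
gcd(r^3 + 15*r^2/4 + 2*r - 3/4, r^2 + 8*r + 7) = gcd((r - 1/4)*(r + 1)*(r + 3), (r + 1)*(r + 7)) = r + 1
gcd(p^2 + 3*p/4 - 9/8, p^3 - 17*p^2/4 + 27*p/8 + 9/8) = 1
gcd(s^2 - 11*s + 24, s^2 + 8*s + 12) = 1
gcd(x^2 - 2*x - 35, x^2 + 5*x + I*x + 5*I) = x + 5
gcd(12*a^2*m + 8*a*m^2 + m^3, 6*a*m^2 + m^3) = 6*a*m + m^2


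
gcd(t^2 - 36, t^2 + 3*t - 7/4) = 1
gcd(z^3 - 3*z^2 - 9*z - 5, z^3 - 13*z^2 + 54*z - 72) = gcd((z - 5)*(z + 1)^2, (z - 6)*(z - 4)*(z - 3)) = 1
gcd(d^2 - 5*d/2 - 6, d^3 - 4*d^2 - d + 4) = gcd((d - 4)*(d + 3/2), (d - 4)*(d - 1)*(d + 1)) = d - 4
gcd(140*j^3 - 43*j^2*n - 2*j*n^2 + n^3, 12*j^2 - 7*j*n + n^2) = 4*j - n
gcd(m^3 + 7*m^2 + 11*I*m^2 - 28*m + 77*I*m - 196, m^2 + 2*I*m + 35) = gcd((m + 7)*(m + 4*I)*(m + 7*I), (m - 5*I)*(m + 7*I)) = m + 7*I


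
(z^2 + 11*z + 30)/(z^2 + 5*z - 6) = (z + 5)/(z - 1)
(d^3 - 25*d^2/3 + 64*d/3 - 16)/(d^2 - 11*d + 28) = (d^2 - 13*d/3 + 4)/(d - 7)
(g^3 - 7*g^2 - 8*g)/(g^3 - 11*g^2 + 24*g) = (g + 1)/(g - 3)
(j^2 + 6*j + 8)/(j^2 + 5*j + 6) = (j + 4)/(j + 3)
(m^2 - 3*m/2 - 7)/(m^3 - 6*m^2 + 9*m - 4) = (m^2 - 3*m/2 - 7)/(m^3 - 6*m^2 + 9*m - 4)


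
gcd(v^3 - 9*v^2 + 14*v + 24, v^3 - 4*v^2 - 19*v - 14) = v + 1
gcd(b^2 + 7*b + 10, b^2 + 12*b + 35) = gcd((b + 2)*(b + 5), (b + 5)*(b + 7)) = b + 5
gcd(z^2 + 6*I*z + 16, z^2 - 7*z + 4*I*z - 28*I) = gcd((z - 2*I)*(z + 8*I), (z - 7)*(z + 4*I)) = 1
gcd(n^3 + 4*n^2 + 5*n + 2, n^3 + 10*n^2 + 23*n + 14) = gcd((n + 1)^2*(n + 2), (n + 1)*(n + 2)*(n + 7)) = n^2 + 3*n + 2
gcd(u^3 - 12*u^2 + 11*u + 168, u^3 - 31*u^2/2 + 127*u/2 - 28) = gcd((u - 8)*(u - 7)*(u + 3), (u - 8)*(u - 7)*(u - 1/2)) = u^2 - 15*u + 56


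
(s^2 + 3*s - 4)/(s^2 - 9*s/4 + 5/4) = 4*(s + 4)/(4*s - 5)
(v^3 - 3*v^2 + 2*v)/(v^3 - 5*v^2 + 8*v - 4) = v/(v - 2)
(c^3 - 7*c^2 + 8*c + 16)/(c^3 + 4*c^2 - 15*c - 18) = (c^2 - 8*c + 16)/(c^2 + 3*c - 18)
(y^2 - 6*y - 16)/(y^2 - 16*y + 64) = (y + 2)/(y - 8)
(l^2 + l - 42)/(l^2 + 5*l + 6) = (l^2 + l - 42)/(l^2 + 5*l + 6)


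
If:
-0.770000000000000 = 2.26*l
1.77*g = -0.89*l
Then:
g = 0.17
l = -0.34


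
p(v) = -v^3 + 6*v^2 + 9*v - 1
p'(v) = -3*v^2 + 12*v + 9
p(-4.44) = 164.85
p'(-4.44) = -103.42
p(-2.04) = 14.10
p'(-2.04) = -27.96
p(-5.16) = 249.70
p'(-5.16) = -132.80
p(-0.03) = -1.26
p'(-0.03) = 8.64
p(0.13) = 0.27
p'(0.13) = 10.51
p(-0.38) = -3.50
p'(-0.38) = 4.01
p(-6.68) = 504.69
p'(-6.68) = -205.03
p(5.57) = 62.47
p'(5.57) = -17.23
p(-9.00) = 1133.00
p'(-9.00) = -342.00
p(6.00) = 53.00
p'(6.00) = -27.00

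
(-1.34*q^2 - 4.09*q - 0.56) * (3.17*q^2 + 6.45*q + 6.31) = -4.2478*q^4 - 21.6083*q^3 - 36.6111*q^2 - 29.4199*q - 3.5336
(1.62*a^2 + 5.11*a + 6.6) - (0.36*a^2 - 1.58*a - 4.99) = 1.26*a^2 + 6.69*a + 11.59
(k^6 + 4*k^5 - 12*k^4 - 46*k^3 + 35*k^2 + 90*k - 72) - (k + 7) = k^6 + 4*k^5 - 12*k^4 - 46*k^3 + 35*k^2 + 89*k - 79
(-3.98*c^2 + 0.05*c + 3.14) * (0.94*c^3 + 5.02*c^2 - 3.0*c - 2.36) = -3.7412*c^5 - 19.9326*c^4 + 15.1426*c^3 + 25.0056*c^2 - 9.538*c - 7.4104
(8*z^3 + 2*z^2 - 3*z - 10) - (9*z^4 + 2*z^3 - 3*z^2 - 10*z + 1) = -9*z^4 + 6*z^3 + 5*z^2 + 7*z - 11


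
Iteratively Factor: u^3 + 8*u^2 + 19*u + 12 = (u + 1)*(u^2 + 7*u + 12) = (u + 1)*(u + 3)*(u + 4)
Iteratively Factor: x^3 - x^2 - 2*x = (x)*(x^2 - x - 2) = x*(x - 2)*(x + 1)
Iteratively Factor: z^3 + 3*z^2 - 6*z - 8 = (z + 4)*(z^2 - z - 2) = (z + 1)*(z + 4)*(z - 2)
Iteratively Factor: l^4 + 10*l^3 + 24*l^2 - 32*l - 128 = (l - 2)*(l^3 + 12*l^2 + 48*l + 64) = (l - 2)*(l + 4)*(l^2 + 8*l + 16) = (l - 2)*(l + 4)^2*(l + 4)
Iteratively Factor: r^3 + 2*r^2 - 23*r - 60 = (r - 5)*(r^2 + 7*r + 12) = (r - 5)*(r + 3)*(r + 4)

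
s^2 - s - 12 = (s - 4)*(s + 3)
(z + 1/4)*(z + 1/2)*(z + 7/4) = z^3 + 5*z^2/2 + 23*z/16 + 7/32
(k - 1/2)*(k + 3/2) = k^2 + k - 3/4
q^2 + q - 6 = (q - 2)*(q + 3)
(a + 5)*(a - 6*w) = a^2 - 6*a*w + 5*a - 30*w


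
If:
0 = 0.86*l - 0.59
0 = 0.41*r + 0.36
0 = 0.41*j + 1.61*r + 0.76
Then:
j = 1.59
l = 0.69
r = -0.88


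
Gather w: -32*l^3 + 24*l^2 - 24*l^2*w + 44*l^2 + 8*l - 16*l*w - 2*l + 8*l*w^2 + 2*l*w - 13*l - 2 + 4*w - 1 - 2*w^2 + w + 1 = -32*l^3 + 68*l^2 - 7*l + w^2*(8*l - 2) + w*(-24*l^2 - 14*l + 5) - 2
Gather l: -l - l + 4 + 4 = 8 - 2*l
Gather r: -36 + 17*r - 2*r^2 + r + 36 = -2*r^2 + 18*r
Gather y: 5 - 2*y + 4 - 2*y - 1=8 - 4*y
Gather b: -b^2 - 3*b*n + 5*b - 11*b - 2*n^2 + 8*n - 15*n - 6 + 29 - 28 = -b^2 + b*(-3*n - 6) - 2*n^2 - 7*n - 5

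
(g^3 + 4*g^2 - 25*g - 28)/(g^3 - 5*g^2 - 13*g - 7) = (g^2 + 3*g - 28)/(g^2 - 6*g - 7)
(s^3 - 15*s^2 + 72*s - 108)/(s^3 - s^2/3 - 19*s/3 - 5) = 3*(s^2 - 12*s + 36)/(3*s^2 + 8*s + 5)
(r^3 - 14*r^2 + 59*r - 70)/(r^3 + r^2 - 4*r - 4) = (r^2 - 12*r + 35)/(r^2 + 3*r + 2)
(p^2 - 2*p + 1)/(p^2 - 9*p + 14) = (p^2 - 2*p + 1)/(p^2 - 9*p + 14)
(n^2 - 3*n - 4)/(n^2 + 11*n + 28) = (n^2 - 3*n - 4)/(n^2 + 11*n + 28)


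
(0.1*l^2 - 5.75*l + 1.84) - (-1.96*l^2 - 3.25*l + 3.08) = 2.06*l^2 - 2.5*l - 1.24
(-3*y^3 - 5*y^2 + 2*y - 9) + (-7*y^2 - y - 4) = -3*y^3 - 12*y^2 + y - 13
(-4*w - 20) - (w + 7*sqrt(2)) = -5*w - 20 - 7*sqrt(2)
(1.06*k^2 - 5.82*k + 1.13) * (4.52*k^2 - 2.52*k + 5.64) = 4.7912*k^4 - 28.9776*k^3 + 25.7524*k^2 - 35.6724*k + 6.3732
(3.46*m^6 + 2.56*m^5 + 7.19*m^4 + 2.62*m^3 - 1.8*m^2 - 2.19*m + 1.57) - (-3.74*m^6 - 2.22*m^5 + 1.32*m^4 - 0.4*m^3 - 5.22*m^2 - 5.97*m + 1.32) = 7.2*m^6 + 4.78*m^5 + 5.87*m^4 + 3.02*m^3 + 3.42*m^2 + 3.78*m + 0.25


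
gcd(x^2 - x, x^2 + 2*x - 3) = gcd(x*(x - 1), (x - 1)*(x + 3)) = x - 1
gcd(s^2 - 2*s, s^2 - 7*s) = s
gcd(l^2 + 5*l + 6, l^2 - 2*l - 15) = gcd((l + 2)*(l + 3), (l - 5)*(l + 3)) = l + 3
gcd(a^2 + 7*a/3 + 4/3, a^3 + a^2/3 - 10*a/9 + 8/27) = a + 4/3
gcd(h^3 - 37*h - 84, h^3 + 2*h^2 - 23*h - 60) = h^2 + 7*h + 12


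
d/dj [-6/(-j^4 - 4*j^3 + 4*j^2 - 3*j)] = 6*(-4*j^3 - 12*j^2 + 8*j - 3)/(j^2*(j^3 + 4*j^2 - 4*j + 3)^2)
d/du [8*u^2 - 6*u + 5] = 16*u - 6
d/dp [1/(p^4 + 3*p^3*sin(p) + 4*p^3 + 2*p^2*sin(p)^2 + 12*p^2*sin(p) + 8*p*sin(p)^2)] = (-3*p^3*cos(p) - 4*p^3 - 9*p^2*sin(p) - 2*p^2*sin(2*p) - 12*p^2*cos(p) - 12*p^2 - 4*p*sin(p)^2 - 24*p*sin(p) - 8*p*sin(2*p) - 8*sin(p)^2)/(p^2*(p + 4)^2*(p + sin(p))^2*(p + 2*sin(p))^2)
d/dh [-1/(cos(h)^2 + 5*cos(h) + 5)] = -(2*cos(h) + 5)*sin(h)/(cos(h)^2 + 5*cos(h) + 5)^2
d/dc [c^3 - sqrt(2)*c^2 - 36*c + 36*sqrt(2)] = 3*c^2 - 2*sqrt(2)*c - 36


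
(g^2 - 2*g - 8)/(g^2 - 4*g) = (g + 2)/g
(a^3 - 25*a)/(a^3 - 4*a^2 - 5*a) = (a + 5)/(a + 1)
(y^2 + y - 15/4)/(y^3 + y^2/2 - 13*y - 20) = (y - 3/2)/(y^2 - 2*y - 8)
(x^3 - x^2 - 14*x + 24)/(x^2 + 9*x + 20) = (x^2 - 5*x + 6)/(x + 5)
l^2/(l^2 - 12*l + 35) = l^2/(l^2 - 12*l + 35)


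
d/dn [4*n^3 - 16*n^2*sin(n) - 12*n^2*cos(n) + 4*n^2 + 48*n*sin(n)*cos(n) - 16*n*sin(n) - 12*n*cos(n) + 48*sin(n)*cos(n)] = 12*n^2*sin(n) - 16*n^2*cos(n) + 12*n^2 - 20*n*sin(n) - 40*n*cos(n) + 48*n*cos(2*n) + 8*n - 16*sin(n) + 24*sin(2*n) - 12*cos(n) + 48*cos(2*n)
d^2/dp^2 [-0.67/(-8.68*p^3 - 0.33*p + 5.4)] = (-34.8936*p*(8.68*p^3 + 0.33*p - 5.4) + 0.67*(26.04*p^2 + 0.33)*(52.08*p^2 + 0.66))/(8.68*p^3 + 0.33*p - 5.4)^3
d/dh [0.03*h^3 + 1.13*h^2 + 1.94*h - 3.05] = 0.09*h^2 + 2.26*h + 1.94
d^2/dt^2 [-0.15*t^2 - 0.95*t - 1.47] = -0.300000000000000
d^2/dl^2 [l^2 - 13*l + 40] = 2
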